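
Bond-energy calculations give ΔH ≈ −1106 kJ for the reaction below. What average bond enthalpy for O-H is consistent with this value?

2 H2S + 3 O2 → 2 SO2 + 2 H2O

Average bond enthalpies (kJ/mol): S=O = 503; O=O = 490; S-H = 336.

D(O-H) ≈ 477 kJ/mol

Let D be the O-H bond energy.
Σ(broken) = 3×490 + 4×336 = 2814
Σ(formed) = 4×D + 4×503 = 2012 + 4D
ΔH = Σ(broken) − Σ(formed) = (2814) − (2012 + 4D) = +802 − 4D
Setting this equal to −1106 kJ gives 4D = 1908, so D = 477 kJ/mol.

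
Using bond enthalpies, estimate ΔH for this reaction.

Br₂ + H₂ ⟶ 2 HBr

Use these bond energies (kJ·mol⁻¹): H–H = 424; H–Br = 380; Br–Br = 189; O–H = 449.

ΔH ≈ −147 kJ

Bonds broken (reactants):
  Br–Br: 1 × 189 = 189
  H–H: 1 × 424 = 424
  Σ(broken) = 613 kJ
Bonds formed (products):
  H–Br: 2 × 380 = 760
  Σ(formed) = 760 kJ
ΔH = Σ(broken) − Σ(formed) = 613 − 760 = −147 kJ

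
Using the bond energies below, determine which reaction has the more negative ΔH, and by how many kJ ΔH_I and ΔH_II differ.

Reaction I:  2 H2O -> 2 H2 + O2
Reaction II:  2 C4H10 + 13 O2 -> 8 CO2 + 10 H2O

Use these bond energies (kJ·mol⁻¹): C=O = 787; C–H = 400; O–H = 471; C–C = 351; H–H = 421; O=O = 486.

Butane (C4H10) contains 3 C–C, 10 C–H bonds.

Reaction II, by 6144 kJ

Reaction I:
  Bonds broken (reactants):
    O–H: 4 × 471 = 1884
    Σ(broken) = 1884 kJ
  Bonds formed (products):
    H–H: 2 × 421 = 842
    O=O: 1 × 486 = 486
    Σ(formed) = 1328 kJ
  ΔH_I = 1884 − 1328 = +556 kJ
Reaction II:
  Bonds broken (reactants):
    C–C: 6 × 351 = 2106
    C–H: 20 × 400 = 8000
    O=O: 13 × 486 = 6318
    Σ(broken) = 16424 kJ
  Bonds formed (products):
    C=O: 16 × 787 = 12592
    O–H: 20 × 471 = 9420
    Σ(formed) = 22012 kJ
  ΔH_II = 16424 − 22012 = −5588 kJ
ΔH_I − ΔH_II = +6144 kJ, so reaction II has the more negative ΔH; |ΔH_I − ΔH_II| = 6144 kJ.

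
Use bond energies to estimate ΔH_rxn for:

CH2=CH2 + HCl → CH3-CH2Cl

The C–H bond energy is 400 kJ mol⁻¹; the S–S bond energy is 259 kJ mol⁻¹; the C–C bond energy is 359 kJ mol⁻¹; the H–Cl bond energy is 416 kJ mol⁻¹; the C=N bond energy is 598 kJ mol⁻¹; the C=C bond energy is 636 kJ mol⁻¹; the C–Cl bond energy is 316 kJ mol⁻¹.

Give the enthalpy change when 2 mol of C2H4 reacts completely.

Bonds broken (reactants):
  C–H: 4 × 400 = 1600
  C=C: 1 × 636 = 636
  H–Cl: 1 × 416 = 416
  Σ(broken) = 2652 kJ
Bonds formed (products):
  C–C: 1 × 359 = 359
  C–Cl: 1 × 316 = 316
  C–H: 5 × 400 = 2000
  Σ(formed) = 2675 kJ
ΔH = Σ(broken) − Σ(formed) = 2652 − 2675 = −23 kJ
For 2× the reaction as written: 2 × (−23) = −46 kJ

ΔH = −46 kJ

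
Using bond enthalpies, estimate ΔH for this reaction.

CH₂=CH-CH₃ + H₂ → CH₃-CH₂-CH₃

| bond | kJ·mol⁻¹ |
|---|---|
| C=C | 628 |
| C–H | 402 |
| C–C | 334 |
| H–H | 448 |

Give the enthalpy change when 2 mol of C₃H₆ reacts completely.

Bonds broken (reactants):
  C–C: 1 × 334 = 334
  C–H: 6 × 402 = 2412
  C=C: 1 × 628 = 628
  H–H: 1 × 448 = 448
  Σ(broken) = 3822 kJ
Bonds formed (products):
  C–C: 2 × 334 = 668
  C–H: 8 × 402 = 3216
  Σ(formed) = 3884 kJ
ΔH = Σ(broken) − Σ(formed) = 3822 − 3884 = −62 kJ
For 2× the reaction as written: 2 × (−62) = −124 kJ

ΔH = −124 kJ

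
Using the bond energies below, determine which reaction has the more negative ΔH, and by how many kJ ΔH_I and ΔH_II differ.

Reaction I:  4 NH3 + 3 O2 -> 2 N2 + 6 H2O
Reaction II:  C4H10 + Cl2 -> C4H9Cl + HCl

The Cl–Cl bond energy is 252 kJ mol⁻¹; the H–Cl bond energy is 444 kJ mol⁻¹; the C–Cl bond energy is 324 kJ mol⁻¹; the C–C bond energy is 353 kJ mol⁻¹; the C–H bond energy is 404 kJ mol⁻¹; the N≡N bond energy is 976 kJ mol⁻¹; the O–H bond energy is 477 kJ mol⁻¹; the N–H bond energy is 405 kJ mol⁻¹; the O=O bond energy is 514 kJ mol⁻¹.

Reaction I, by 1162 kJ

Reaction I:
  Bonds broken (reactants):
    N–H: 12 × 405 = 4860
    O=O: 3 × 514 = 1542
    Σ(broken) = 6402 kJ
  Bonds formed (products):
    N≡N: 2 × 976 = 1952
    O–H: 12 × 477 = 5724
    Σ(formed) = 7676 kJ
  ΔH_I = 6402 − 7676 = −1274 kJ
Reaction II:
  Bonds broken (reactants):
    C–C: 3 × 353 = 1059
    C–H: 10 × 404 = 4040
    Cl–Cl: 1 × 252 = 252
    Σ(broken) = 5351 kJ
  Bonds formed (products):
    C–C: 3 × 353 = 1059
    C–Cl: 1 × 324 = 324
    C–H: 9 × 404 = 3636
    H–Cl: 1 × 444 = 444
    Σ(formed) = 5463 kJ
  ΔH_II = 5351 − 5463 = −112 kJ
ΔH_I − ΔH_II = −1162 kJ, so reaction I has the more negative ΔH; |ΔH_I − ΔH_II| = 1162 kJ.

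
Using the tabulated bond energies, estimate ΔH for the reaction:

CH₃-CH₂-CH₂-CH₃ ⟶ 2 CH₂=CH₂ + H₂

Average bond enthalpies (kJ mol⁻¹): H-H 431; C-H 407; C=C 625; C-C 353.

ΔH ≈ +192 kJ

Bonds broken (reactants):
  C-C: 3 × 353 = 1059
  C-H: 10 × 407 = 4070
  Σ(broken) = 5129 kJ
Bonds formed (products):
  C-H: 8 × 407 = 3256
  C=C: 2 × 625 = 1250
  H-H: 1 × 431 = 431
  Σ(formed) = 4937 kJ
ΔH = Σ(broken) − Σ(formed) = 5129 − 4937 = +192 kJ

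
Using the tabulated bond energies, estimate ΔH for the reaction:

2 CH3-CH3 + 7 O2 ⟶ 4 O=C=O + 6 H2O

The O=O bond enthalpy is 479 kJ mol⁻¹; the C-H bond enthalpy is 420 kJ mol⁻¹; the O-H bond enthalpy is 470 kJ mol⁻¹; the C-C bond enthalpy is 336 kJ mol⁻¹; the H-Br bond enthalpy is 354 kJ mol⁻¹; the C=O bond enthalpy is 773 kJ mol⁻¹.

Bonds broken (reactants):
  C-C: 2 × 336 = 672
  C-H: 12 × 420 = 5040
  O=O: 7 × 479 = 3353
  Σ(broken) = 9065 kJ
Bonds formed (products):
  C=O: 8 × 773 = 6184
  O-H: 12 × 470 = 5640
  Σ(formed) = 11824 kJ
ΔH = Σ(broken) − Σ(formed) = 9065 − 11824 = −2759 kJ

ΔH ≈ −2759 kJ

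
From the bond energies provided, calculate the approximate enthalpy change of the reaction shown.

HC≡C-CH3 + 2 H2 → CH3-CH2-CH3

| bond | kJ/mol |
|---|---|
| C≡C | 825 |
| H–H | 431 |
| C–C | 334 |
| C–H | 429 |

ΔH ≈ −363 kJ

Bonds broken (reactants):
  C≡C: 1 × 825 = 825
  C–C: 1 × 334 = 334
  C–H: 4 × 429 = 1716
  H–H: 2 × 431 = 862
  Σ(broken) = 3737 kJ
Bonds formed (products):
  C–C: 2 × 334 = 668
  C–H: 8 × 429 = 3432
  Σ(formed) = 4100 kJ
ΔH = Σ(broken) − Σ(formed) = 3737 − 4100 = −363 kJ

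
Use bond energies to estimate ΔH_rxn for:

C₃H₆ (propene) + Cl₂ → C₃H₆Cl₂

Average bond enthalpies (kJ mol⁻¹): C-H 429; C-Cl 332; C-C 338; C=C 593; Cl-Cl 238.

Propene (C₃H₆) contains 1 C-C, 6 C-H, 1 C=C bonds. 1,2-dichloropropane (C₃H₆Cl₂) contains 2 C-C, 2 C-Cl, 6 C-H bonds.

ΔH ≈ −171 kJ

Bonds broken (reactants):
  C-C: 1 × 338 = 338
  C-H: 6 × 429 = 2574
  C=C: 1 × 593 = 593
  Cl-Cl: 1 × 238 = 238
  Σ(broken) = 3743 kJ
Bonds formed (products):
  C-C: 2 × 338 = 676
  C-Cl: 2 × 332 = 664
  C-H: 6 × 429 = 2574
  Σ(formed) = 3914 kJ
ΔH = Σ(broken) − Σ(formed) = 3743 − 3914 = −171 kJ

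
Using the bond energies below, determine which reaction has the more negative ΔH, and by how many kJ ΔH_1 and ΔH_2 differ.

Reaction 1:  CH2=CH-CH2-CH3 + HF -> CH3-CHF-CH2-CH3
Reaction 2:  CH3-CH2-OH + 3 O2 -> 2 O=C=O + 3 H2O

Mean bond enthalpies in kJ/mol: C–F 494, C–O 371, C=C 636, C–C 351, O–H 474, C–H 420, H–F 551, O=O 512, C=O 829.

Reaction 1:
  Bonds broken (reactants):
    C–C: 2 × 351 = 702
    C–H: 8 × 420 = 3360
    C=C: 1 × 636 = 636
    H–F: 1 × 551 = 551
    Σ(broken) = 5249 kJ
  Bonds formed (products):
    C–C: 3 × 351 = 1053
    C–F: 1 × 494 = 494
    C–H: 9 × 420 = 3780
    Σ(formed) = 5327 kJ
  ΔH_1 = 5249 − 5327 = −78 kJ
Reaction 2:
  Bonds broken (reactants):
    C–C: 1 × 351 = 351
    C–H: 5 × 420 = 2100
    C–O: 1 × 371 = 371
    O–H: 1 × 474 = 474
    O=O: 3 × 512 = 1536
    Σ(broken) = 4832 kJ
  Bonds formed (products):
    C=O: 4 × 829 = 3316
    O–H: 6 × 474 = 2844
    Σ(formed) = 6160 kJ
  ΔH_2 = 4832 − 6160 = −1328 kJ
ΔH_1 − ΔH_2 = +1250 kJ, so reaction 2 has the more negative ΔH; |ΔH_1 − ΔH_2| = 1250 kJ.

Reaction 2, by 1250 kJ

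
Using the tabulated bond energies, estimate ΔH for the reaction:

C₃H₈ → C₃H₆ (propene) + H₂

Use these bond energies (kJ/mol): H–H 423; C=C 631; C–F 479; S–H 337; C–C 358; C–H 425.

ΔH ≈ +154 kJ

Bonds broken (reactants):
  C–C: 2 × 358 = 716
  C–H: 8 × 425 = 3400
  Σ(broken) = 4116 kJ
Bonds formed (products):
  C–C: 1 × 358 = 358
  C–H: 6 × 425 = 2550
  C=C: 1 × 631 = 631
  H–H: 1 × 423 = 423
  Σ(formed) = 3962 kJ
ΔH = Σ(broken) − Σ(formed) = 4116 − 3962 = +154 kJ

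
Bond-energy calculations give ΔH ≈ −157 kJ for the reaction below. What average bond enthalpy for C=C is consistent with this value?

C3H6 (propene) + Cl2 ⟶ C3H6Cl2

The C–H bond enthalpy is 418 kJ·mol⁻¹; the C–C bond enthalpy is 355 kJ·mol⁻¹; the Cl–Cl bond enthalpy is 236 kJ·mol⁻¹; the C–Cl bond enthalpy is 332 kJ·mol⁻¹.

D(C=C) ≈ 626 kJ/mol

Let D be the C=C bond energy.
Σ(broken) = 1×355 + 6×418 + 1×D + 1×236 = 3099 + D
Σ(formed) = 2×355 + 2×332 + 6×418 = 3882
ΔH = Σ(broken) − Σ(formed) = (3099 + D) − (3882) = −783 + D
Setting this equal to −157 kJ gives D = 626 kJ/mol.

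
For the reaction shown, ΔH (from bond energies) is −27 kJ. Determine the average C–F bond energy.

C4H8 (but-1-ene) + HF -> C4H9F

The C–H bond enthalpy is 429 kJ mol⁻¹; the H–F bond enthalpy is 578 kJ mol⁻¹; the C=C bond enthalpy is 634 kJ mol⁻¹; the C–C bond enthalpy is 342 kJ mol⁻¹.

D(C–F) ≈ 468 kJ/mol

Let D be the C–F bond energy.
Σ(broken) = 2×342 + 8×429 + 1×634 + 1×578 = 5328
Σ(formed) = 3×342 + 1×D + 9×429 = 4887 + D
ΔH = Σ(broken) − Σ(formed) = (5328) − (4887 + D) = +441 − D
Setting this equal to −27 kJ gives D = 468 kJ/mol.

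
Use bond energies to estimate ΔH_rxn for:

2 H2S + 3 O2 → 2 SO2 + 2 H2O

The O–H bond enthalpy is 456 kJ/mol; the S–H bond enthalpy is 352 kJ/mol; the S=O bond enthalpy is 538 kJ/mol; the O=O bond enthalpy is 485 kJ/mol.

ΔH ≈ −1113 kJ

Bonds broken (reactants):
  O=O: 3 × 485 = 1455
  S–H: 4 × 352 = 1408
  Σ(broken) = 2863 kJ
Bonds formed (products):
  O–H: 4 × 456 = 1824
  S=O: 4 × 538 = 2152
  Σ(formed) = 3976 kJ
ΔH = Σ(broken) − Σ(formed) = 2863 − 3976 = −1113 kJ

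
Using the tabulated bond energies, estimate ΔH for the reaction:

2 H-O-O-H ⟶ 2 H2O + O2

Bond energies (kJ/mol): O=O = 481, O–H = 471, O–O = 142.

ΔH ≈ −197 kJ

Bonds broken (reactants):
  O–H: 4 × 471 = 1884
  O–O: 2 × 142 = 284
  Σ(broken) = 2168 kJ
Bonds formed (products):
  O–H: 4 × 471 = 1884
  O=O: 1 × 481 = 481
  Σ(formed) = 2365 kJ
ΔH = Σ(broken) − Σ(formed) = 2168 − 2365 = −197 kJ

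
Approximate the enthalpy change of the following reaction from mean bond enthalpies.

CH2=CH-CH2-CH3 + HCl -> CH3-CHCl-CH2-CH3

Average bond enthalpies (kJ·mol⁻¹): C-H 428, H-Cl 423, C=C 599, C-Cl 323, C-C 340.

Bonds broken (reactants):
  C-C: 2 × 340 = 680
  C-H: 8 × 428 = 3424
  C=C: 1 × 599 = 599
  H-Cl: 1 × 423 = 423
  Σ(broken) = 5126 kJ
Bonds formed (products):
  C-C: 3 × 340 = 1020
  C-Cl: 1 × 323 = 323
  C-H: 9 × 428 = 3852
  Σ(formed) = 5195 kJ
ΔH = Σ(broken) − Σ(formed) = 5126 − 5195 = −69 kJ

ΔH ≈ −69 kJ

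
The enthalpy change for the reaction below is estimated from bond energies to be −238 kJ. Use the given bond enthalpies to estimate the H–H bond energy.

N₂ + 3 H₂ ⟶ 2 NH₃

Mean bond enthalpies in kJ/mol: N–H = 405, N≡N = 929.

Let D be the H–H bond energy.
Σ(broken) = 3×D + 1×929 = 929 + 3D
Σ(formed) = 6×405 = 2430
ΔH = Σ(broken) − Σ(formed) = (929 + 3D) − (2430) = −1501 + 3D
Setting this equal to −238 kJ gives 3D = 1263, so D = 421 kJ/mol.

D(H–H) ≈ 421 kJ/mol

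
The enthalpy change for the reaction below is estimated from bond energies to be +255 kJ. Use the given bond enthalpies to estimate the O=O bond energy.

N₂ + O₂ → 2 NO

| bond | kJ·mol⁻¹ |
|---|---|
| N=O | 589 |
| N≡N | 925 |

Let D be the O=O bond energy.
Σ(broken) = 1×925 + 1×D = 925 + D
Σ(formed) = 2×589 = 1178
ΔH = Σ(broken) − Σ(formed) = (925 + D) − (1178) = −253 + D
Setting this equal to +255 kJ gives D = 508 kJ/mol.

D(O=O) ≈ 508 kJ/mol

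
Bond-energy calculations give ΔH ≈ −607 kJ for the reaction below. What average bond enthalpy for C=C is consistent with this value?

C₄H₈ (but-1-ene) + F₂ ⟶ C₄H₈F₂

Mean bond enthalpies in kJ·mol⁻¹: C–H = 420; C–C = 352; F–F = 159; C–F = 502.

Let D be the C=C bond energy.
Σ(broken) = 2×352 + 8×420 + 1×D + 1×159 = 4223 + D
Σ(formed) = 3×352 + 2×502 + 8×420 = 5420
ΔH = Σ(broken) − Σ(formed) = (4223 + D) − (5420) = −1197 + D
Setting this equal to −607 kJ gives D = 590 kJ/mol.

D(C=C) ≈ 590 kJ/mol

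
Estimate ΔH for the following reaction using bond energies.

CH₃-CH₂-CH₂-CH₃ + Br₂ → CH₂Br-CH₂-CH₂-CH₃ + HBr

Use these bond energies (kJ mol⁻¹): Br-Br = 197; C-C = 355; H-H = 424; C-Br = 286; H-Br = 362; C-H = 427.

Bonds broken (reactants):
  Br-Br: 1 × 197 = 197
  C-C: 3 × 355 = 1065
  C-H: 10 × 427 = 4270
  Σ(broken) = 5532 kJ
Bonds formed (products):
  C-Br: 1 × 286 = 286
  C-C: 3 × 355 = 1065
  C-H: 9 × 427 = 3843
  H-Br: 1 × 362 = 362
  Σ(formed) = 5556 kJ
ΔH = Σ(broken) − Σ(formed) = 5532 − 5556 = −24 kJ

ΔH ≈ −24 kJ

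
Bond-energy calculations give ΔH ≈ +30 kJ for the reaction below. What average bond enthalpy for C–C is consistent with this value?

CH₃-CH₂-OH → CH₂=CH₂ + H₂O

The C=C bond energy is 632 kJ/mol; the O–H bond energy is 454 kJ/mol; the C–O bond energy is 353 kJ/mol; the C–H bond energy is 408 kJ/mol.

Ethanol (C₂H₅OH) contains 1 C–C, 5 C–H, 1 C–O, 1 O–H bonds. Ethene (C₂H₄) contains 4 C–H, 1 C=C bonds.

D(C–C) ≈ 355 kJ/mol

Let D be the C–C bond energy.
Σ(broken) = 1×D + 5×408 + 1×353 + 1×454 = 2847 + D
Σ(formed) = 4×408 + 1×632 + 2×454 = 3172
ΔH = Σ(broken) − Σ(formed) = (2847 + D) − (3172) = −325 + D
Setting this equal to +30 kJ gives D = 355 kJ/mol.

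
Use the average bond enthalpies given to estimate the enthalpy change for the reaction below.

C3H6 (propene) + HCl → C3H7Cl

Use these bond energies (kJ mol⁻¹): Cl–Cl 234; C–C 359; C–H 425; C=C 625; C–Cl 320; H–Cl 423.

ΔH ≈ −56 kJ

Bonds broken (reactants):
  C–C: 1 × 359 = 359
  C–H: 6 × 425 = 2550
  C=C: 1 × 625 = 625
  H–Cl: 1 × 423 = 423
  Σ(broken) = 3957 kJ
Bonds formed (products):
  C–C: 2 × 359 = 718
  C–Cl: 1 × 320 = 320
  C–H: 7 × 425 = 2975
  Σ(formed) = 4013 kJ
ΔH = Σ(broken) − Σ(formed) = 3957 − 4013 = −56 kJ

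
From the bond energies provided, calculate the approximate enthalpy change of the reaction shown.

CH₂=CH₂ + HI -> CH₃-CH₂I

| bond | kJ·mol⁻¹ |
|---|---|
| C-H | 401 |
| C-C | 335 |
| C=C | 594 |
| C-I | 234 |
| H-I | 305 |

Bonds broken (reactants):
  C-H: 4 × 401 = 1604
  C=C: 1 × 594 = 594
  H-I: 1 × 305 = 305
  Σ(broken) = 2503 kJ
Bonds formed (products):
  C-C: 1 × 335 = 335
  C-H: 5 × 401 = 2005
  C-I: 1 × 234 = 234
  Σ(formed) = 2574 kJ
ΔH = Σ(broken) − Σ(formed) = 2503 − 2574 = −71 kJ

ΔH ≈ −71 kJ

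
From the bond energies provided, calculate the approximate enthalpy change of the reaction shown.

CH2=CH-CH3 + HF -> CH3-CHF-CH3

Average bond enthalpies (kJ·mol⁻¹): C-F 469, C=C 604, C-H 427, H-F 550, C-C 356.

Bonds broken (reactants):
  C-C: 1 × 356 = 356
  C-H: 6 × 427 = 2562
  C=C: 1 × 604 = 604
  H-F: 1 × 550 = 550
  Σ(broken) = 4072 kJ
Bonds formed (products):
  C-C: 2 × 356 = 712
  C-F: 1 × 469 = 469
  C-H: 7 × 427 = 2989
  Σ(formed) = 4170 kJ
ΔH = Σ(broken) − Σ(formed) = 4072 − 4170 = −98 kJ

ΔH ≈ −98 kJ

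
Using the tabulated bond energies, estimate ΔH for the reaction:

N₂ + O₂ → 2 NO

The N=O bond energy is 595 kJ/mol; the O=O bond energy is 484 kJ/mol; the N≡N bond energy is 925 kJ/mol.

ΔH ≈ +219 kJ

Bonds broken (reactants):
  N≡N: 1 × 925 = 925
  O=O: 1 × 484 = 484
  Σ(broken) = 1409 kJ
Bonds formed (products):
  N=O: 2 × 595 = 1190
  Σ(formed) = 1190 kJ
ΔH = Σ(broken) − Σ(formed) = 1409 − 1190 = +219 kJ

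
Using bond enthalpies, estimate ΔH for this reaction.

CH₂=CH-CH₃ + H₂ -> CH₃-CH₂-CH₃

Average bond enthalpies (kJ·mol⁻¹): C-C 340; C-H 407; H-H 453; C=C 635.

Bonds broken (reactants):
  C-C: 1 × 340 = 340
  C-H: 6 × 407 = 2442
  C=C: 1 × 635 = 635
  H-H: 1 × 453 = 453
  Σ(broken) = 3870 kJ
Bonds formed (products):
  C-C: 2 × 340 = 680
  C-H: 8 × 407 = 3256
  Σ(formed) = 3936 kJ
ΔH = Σ(broken) − Σ(formed) = 3870 − 3936 = −66 kJ

ΔH ≈ −66 kJ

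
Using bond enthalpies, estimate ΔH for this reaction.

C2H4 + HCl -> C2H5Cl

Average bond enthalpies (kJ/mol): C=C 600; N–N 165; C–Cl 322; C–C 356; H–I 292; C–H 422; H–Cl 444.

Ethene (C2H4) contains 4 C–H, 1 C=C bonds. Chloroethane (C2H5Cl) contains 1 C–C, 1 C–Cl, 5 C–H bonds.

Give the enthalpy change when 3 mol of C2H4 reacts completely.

Bonds broken (reactants):
  C–H: 4 × 422 = 1688
  C=C: 1 × 600 = 600
  H–Cl: 1 × 444 = 444
  Σ(broken) = 2732 kJ
Bonds formed (products):
  C–C: 1 × 356 = 356
  C–Cl: 1 × 322 = 322
  C–H: 5 × 422 = 2110
  Σ(formed) = 2788 kJ
ΔH = Σ(broken) − Σ(formed) = 2732 − 2788 = −56 kJ
For 3× the reaction as written: 3 × (−56) = −168 kJ

ΔH = −168 kJ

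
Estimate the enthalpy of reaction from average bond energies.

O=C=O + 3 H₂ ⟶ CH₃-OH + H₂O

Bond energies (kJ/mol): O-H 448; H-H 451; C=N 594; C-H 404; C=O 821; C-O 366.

ΔH ≈ +73 kJ

Bonds broken (reactants):
  C=O: 2 × 821 = 1642
  H-H: 3 × 451 = 1353
  Σ(broken) = 2995 kJ
Bonds formed (products):
  C-H: 3 × 404 = 1212
  C-O: 1 × 366 = 366
  O-H: 3 × 448 = 1344
  Σ(formed) = 2922 kJ
ΔH = Σ(broken) − Σ(formed) = 2995 − 2922 = +73 kJ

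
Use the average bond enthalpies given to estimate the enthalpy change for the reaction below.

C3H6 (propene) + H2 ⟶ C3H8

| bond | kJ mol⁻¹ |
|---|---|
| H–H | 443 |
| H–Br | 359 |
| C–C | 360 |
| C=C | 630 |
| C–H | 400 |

Bonds broken (reactants):
  C–C: 1 × 360 = 360
  C–H: 6 × 400 = 2400
  C=C: 1 × 630 = 630
  H–H: 1 × 443 = 443
  Σ(broken) = 3833 kJ
Bonds formed (products):
  C–C: 2 × 360 = 720
  C–H: 8 × 400 = 3200
  Σ(formed) = 3920 kJ
ΔH = Σ(broken) − Σ(formed) = 3833 − 3920 = −87 kJ

ΔH ≈ −87 kJ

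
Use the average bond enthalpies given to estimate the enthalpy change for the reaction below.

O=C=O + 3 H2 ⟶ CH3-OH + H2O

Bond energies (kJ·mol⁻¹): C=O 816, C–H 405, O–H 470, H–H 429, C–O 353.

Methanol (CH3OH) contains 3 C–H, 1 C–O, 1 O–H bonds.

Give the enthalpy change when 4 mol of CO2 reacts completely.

Bonds broken (reactants):
  C=O: 2 × 816 = 1632
  H–H: 3 × 429 = 1287
  Σ(broken) = 2919 kJ
Bonds formed (products):
  C–H: 3 × 405 = 1215
  C–O: 1 × 353 = 353
  O–H: 3 × 470 = 1410
  Σ(formed) = 2978 kJ
ΔH = Σ(broken) − Σ(formed) = 2919 − 2978 = −59 kJ
For 4× the reaction as written: 4 × (−59) = −236 kJ

ΔH = −236 kJ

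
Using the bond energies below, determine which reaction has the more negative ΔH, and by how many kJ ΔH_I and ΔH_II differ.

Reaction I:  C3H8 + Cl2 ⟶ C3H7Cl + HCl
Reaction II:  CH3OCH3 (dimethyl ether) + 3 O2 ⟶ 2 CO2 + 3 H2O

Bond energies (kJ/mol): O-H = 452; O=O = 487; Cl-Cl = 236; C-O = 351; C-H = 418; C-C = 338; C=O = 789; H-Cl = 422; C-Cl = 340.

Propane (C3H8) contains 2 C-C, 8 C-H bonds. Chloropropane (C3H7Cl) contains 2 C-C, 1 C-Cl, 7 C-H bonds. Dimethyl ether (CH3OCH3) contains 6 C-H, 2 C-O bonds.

Reaction I:
  Bonds broken (reactants):
    C-C: 2 × 338 = 676
    C-H: 8 × 418 = 3344
    Cl-Cl: 1 × 236 = 236
    Σ(broken) = 4256 kJ
  Bonds formed (products):
    C-C: 2 × 338 = 676
    C-Cl: 1 × 340 = 340
    C-H: 7 × 418 = 2926
    H-Cl: 1 × 422 = 422
    Σ(formed) = 4364 kJ
  ΔH_I = 4256 − 4364 = −108 kJ
Reaction II:
  Bonds broken (reactants):
    C-H: 6 × 418 = 2508
    C-O: 2 × 351 = 702
    O=O: 3 × 487 = 1461
    Σ(broken) = 4671 kJ
  Bonds formed (products):
    C=O: 4 × 789 = 3156
    O-H: 6 × 452 = 2712
    Σ(formed) = 5868 kJ
  ΔH_II = 4671 − 5868 = −1197 kJ
ΔH_I − ΔH_II = +1089 kJ, so reaction II has the more negative ΔH; |ΔH_I − ΔH_II| = 1089 kJ.

Reaction II, by 1089 kJ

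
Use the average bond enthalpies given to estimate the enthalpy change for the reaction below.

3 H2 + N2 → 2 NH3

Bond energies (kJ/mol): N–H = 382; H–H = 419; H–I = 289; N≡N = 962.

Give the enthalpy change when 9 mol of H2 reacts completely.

ΔH = −219 kJ

Bonds broken (reactants):
  H–H: 3 × 419 = 1257
  N≡N: 1 × 962 = 962
  Σ(broken) = 2219 kJ
Bonds formed (products):
  N–H: 6 × 382 = 2292
  Σ(formed) = 2292 kJ
ΔH = Σ(broken) − Σ(formed) = 2219 − 2292 = −73 kJ
For 3× the reaction as written: 3 × (−73) = −219 kJ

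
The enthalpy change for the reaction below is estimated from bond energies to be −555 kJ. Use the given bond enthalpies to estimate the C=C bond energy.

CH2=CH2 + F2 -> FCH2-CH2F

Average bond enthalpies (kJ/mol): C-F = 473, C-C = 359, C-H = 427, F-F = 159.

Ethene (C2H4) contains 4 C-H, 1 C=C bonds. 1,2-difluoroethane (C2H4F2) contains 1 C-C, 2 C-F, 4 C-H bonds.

D(C=C) ≈ 591 kJ/mol

Let D be the C=C bond energy.
Σ(broken) = 4×427 + 1×D + 1×159 = 1867 + D
Σ(formed) = 1×359 + 2×473 + 4×427 = 3013
ΔH = Σ(broken) − Σ(formed) = (1867 + D) − (3013) = −1146 + D
Setting this equal to −555 kJ gives D = 591 kJ/mol.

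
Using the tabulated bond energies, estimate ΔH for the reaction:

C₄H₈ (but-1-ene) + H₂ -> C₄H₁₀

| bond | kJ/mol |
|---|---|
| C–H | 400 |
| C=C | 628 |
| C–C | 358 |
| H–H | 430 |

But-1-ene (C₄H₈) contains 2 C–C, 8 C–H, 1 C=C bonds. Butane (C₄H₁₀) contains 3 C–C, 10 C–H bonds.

Bonds broken (reactants):
  C–C: 2 × 358 = 716
  C–H: 8 × 400 = 3200
  C=C: 1 × 628 = 628
  H–H: 1 × 430 = 430
  Σ(broken) = 4974 kJ
Bonds formed (products):
  C–C: 3 × 358 = 1074
  C–H: 10 × 400 = 4000
  Σ(formed) = 5074 kJ
ΔH = Σ(broken) − Σ(formed) = 4974 − 5074 = −100 kJ

ΔH ≈ −100 kJ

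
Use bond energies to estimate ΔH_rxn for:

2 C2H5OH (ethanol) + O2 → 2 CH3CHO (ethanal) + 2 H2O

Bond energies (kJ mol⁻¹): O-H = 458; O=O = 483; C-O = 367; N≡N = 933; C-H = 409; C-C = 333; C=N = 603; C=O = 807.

Bonds broken (reactants):
  C-C: 2 × 333 = 666
  C-H: 10 × 409 = 4090
  C-O: 2 × 367 = 734
  O-H: 2 × 458 = 916
  O=O: 1 × 483 = 483
  Σ(broken) = 6889 kJ
Bonds formed (products):
  C-C: 2 × 333 = 666
  C-H: 8 × 409 = 3272
  C=O: 2 × 807 = 1614
  O-H: 4 × 458 = 1832
  Σ(formed) = 7384 kJ
ΔH = Σ(broken) − Σ(formed) = 6889 − 7384 = −495 kJ

ΔH ≈ −495 kJ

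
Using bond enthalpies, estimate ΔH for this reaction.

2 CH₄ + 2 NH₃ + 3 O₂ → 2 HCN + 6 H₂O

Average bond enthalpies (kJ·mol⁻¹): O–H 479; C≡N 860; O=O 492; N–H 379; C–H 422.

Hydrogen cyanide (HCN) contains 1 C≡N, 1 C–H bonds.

Bonds broken (reactants):
  C–H: 8 × 422 = 3376
  N–H: 6 × 379 = 2274
  O=O: 3 × 492 = 1476
  Σ(broken) = 7126 kJ
Bonds formed (products):
  C≡N: 2 × 860 = 1720
  C–H: 2 × 422 = 844
  O–H: 12 × 479 = 5748
  Σ(formed) = 8312 kJ
ΔH = Σ(broken) − Σ(formed) = 7126 − 8312 = −1186 kJ

ΔH ≈ −1186 kJ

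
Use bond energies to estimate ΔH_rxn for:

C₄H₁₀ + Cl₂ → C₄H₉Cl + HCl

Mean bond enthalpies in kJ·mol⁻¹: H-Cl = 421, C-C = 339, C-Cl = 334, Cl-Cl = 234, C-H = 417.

ΔH ≈ −104 kJ

Bonds broken (reactants):
  C-C: 3 × 339 = 1017
  C-H: 10 × 417 = 4170
  Cl-Cl: 1 × 234 = 234
  Σ(broken) = 5421 kJ
Bonds formed (products):
  C-C: 3 × 339 = 1017
  C-Cl: 1 × 334 = 334
  C-H: 9 × 417 = 3753
  H-Cl: 1 × 421 = 421
  Σ(formed) = 5525 kJ
ΔH = Σ(broken) − Σ(formed) = 5421 − 5525 = −104 kJ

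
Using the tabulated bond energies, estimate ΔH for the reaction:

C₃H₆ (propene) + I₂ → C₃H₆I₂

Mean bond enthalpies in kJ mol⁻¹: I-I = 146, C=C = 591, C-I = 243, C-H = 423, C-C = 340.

ΔH ≈ −89 kJ

Bonds broken (reactants):
  C-C: 1 × 340 = 340
  C-H: 6 × 423 = 2538
  C=C: 1 × 591 = 591
  I-I: 1 × 146 = 146
  Σ(broken) = 3615 kJ
Bonds formed (products):
  C-C: 2 × 340 = 680
  C-H: 6 × 423 = 2538
  C-I: 2 × 243 = 486
  Σ(formed) = 3704 kJ
ΔH = Σ(broken) − Σ(formed) = 3615 − 3704 = −89 kJ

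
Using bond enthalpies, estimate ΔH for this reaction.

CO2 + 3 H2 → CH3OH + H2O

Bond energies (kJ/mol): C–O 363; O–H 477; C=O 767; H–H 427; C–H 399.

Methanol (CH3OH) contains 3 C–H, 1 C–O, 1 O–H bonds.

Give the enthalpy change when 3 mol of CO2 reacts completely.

ΔH = −528 kJ

Bonds broken (reactants):
  C=O: 2 × 767 = 1534
  H–H: 3 × 427 = 1281
  Σ(broken) = 2815 kJ
Bonds formed (products):
  C–H: 3 × 399 = 1197
  C–O: 1 × 363 = 363
  O–H: 3 × 477 = 1431
  Σ(formed) = 2991 kJ
ΔH = Σ(broken) − Σ(formed) = 2815 − 2991 = −176 kJ
For 3× the reaction as written: 3 × (−176) = −528 kJ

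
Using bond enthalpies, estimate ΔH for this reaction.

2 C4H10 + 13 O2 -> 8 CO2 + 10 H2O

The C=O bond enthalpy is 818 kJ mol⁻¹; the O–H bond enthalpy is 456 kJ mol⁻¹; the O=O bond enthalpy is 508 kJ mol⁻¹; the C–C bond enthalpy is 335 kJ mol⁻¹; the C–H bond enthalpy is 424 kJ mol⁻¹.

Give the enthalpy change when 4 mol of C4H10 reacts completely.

Bonds broken (reactants):
  C–C: 6 × 335 = 2010
  C–H: 20 × 424 = 8480
  O=O: 13 × 508 = 6604
  Σ(broken) = 17094 kJ
Bonds formed (products):
  C=O: 16 × 818 = 13088
  O–H: 20 × 456 = 9120
  Σ(formed) = 22208 kJ
ΔH = Σ(broken) − Σ(formed) = 17094 − 22208 = −5114 kJ
For 2× the reaction as written: 2 × (−5114) = −10228 kJ

ΔH = −10228 kJ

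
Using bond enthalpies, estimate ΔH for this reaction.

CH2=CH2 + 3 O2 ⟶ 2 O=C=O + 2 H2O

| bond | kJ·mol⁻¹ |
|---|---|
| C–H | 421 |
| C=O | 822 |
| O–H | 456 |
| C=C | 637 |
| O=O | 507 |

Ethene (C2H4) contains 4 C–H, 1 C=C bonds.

Bonds broken (reactants):
  C–H: 4 × 421 = 1684
  C=C: 1 × 637 = 637
  O=O: 3 × 507 = 1521
  Σ(broken) = 3842 kJ
Bonds formed (products):
  C=O: 4 × 822 = 3288
  O–H: 4 × 456 = 1824
  Σ(formed) = 5112 kJ
ΔH = Σ(broken) − Σ(formed) = 3842 − 5112 = −1270 kJ

ΔH ≈ −1270 kJ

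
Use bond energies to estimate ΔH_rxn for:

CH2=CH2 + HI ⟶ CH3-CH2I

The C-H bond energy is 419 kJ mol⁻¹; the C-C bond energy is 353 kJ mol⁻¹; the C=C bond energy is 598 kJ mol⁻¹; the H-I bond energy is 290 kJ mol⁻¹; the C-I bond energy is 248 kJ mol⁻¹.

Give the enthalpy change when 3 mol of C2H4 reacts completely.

Bonds broken (reactants):
  C-H: 4 × 419 = 1676
  C=C: 1 × 598 = 598
  H-I: 1 × 290 = 290
  Σ(broken) = 2564 kJ
Bonds formed (products):
  C-C: 1 × 353 = 353
  C-H: 5 × 419 = 2095
  C-I: 1 × 248 = 248
  Σ(formed) = 2696 kJ
ΔH = Σ(broken) − Σ(formed) = 2564 − 2696 = −132 kJ
For 3× the reaction as written: 3 × (−132) = −396 kJ

ΔH = −396 kJ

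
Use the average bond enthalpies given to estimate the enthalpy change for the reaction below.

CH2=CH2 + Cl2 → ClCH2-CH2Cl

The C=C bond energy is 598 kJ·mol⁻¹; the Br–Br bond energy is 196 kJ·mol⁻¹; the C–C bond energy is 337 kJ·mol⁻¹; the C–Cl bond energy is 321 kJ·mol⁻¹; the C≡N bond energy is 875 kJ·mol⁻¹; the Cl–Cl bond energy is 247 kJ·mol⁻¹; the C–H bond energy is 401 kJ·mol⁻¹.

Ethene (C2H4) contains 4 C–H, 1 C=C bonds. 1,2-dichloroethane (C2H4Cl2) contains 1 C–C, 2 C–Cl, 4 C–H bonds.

ΔH ≈ −134 kJ

Bonds broken (reactants):
  C–H: 4 × 401 = 1604
  C=C: 1 × 598 = 598
  Cl–Cl: 1 × 247 = 247
  Σ(broken) = 2449 kJ
Bonds formed (products):
  C–C: 1 × 337 = 337
  C–Cl: 2 × 321 = 642
  C–H: 4 × 401 = 1604
  Σ(formed) = 2583 kJ
ΔH = Σ(broken) − Σ(formed) = 2449 − 2583 = −134 kJ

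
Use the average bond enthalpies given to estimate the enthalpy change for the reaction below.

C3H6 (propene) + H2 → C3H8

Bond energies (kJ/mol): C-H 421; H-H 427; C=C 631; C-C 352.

Bonds broken (reactants):
  C-C: 1 × 352 = 352
  C-H: 6 × 421 = 2526
  C=C: 1 × 631 = 631
  H-H: 1 × 427 = 427
  Σ(broken) = 3936 kJ
Bonds formed (products):
  C-C: 2 × 352 = 704
  C-H: 8 × 421 = 3368
  Σ(formed) = 4072 kJ
ΔH = Σ(broken) − Σ(formed) = 3936 − 4072 = −136 kJ

ΔH ≈ −136 kJ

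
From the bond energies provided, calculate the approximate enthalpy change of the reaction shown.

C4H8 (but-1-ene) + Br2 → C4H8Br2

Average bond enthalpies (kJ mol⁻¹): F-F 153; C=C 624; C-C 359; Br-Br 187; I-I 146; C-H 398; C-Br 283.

Bonds broken (reactants):
  Br-Br: 1 × 187 = 187
  C-C: 2 × 359 = 718
  C-H: 8 × 398 = 3184
  C=C: 1 × 624 = 624
  Σ(broken) = 4713 kJ
Bonds formed (products):
  C-Br: 2 × 283 = 566
  C-C: 3 × 359 = 1077
  C-H: 8 × 398 = 3184
  Σ(formed) = 4827 kJ
ΔH = Σ(broken) − Σ(formed) = 4713 − 4827 = −114 kJ

ΔH ≈ −114 kJ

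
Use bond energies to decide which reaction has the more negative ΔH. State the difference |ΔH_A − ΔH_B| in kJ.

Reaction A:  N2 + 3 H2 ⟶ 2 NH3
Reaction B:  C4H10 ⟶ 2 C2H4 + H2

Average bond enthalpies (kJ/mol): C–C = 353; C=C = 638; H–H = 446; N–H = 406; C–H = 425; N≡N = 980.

Reaction A:
  Bonds broken (reactants):
    H–H: 3 × 446 = 1338
    N≡N: 1 × 980 = 980
    Σ(broken) = 2318 kJ
  Bonds formed (products):
    N–H: 6 × 406 = 2436
    Σ(formed) = 2436 kJ
  ΔH_A = 2318 − 2436 = −118 kJ
Reaction B:
  Bonds broken (reactants):
    C–C: 3 × 353 = 1059
    C–H: 10 × 425 = 4250
    Σ(broken) = 5309 kJ
  Bonds formed (products):
    C–H: 8 × 425 = 3400
    C=C: 2 × 638 = 1276
    H–H: 1 × 446 = 446
    Σ(formed) = 5122 kJ
  ΔH_B = 5309 − 5122 = +187 kJ
ΔH_A − ΔH_B = −305 kJ, so reaction A has the more negative ΔH; |ΔH_A − ΔH_B| = 305 kJ.

Reaction A, by 305 kJ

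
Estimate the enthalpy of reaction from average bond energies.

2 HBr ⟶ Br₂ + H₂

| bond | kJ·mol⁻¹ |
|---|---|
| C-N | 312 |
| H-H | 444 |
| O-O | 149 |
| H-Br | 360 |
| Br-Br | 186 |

Bonds broken (reactants):
  H-Br: 2 × 360 = 720
  Σ(broken) = 720 kJ
Bonds formed (products):
  Br-Br: 1 × 186 = 186
  H-H: 1 × 444 = 444
  Σ(formed) = 630 kJ
ΔH = Σ(broken) − Σ(formed) = 720 − 630 = +90 kJ

ΔH ≈ +90 kJ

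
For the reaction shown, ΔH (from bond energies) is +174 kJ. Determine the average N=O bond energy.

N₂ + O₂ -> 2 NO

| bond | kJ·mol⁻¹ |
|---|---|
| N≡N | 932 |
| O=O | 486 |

Let D be the N=O bond energy.
Σ(broken) = 1×932 + 1×486 = 1418
Σ(formed) = 2×D = 2D
ΔH = Σ(broken) − Σ(formed) = (1418) − (2D) = +1418 − 2D
Setting this equal to +174 kJ gives 2D = 1244, so D = 622 kJ/mol.

D(N=O) ≈ 622 kJ/mol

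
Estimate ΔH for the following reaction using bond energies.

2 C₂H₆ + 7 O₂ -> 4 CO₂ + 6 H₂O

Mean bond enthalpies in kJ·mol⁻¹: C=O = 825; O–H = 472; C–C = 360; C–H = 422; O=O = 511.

ΔH ≈ −2903 kJ

Bonds broken (reactants):
  C–C: 2 × 360 = 720
  C–H: 12 × 422 = 5064
  O=O: 7 × 511 = 3577
  Σ(broken) = 9361 kJ
Bonds formed (products):
  C=O: 8 × 825 = 6600
  O–H: 12 × 472 = 5664
  Σ(formed) = 12264 kJ
ΔH = Σ(broken) − Σ(formed) = 9361 − 12264 = −2903 kJ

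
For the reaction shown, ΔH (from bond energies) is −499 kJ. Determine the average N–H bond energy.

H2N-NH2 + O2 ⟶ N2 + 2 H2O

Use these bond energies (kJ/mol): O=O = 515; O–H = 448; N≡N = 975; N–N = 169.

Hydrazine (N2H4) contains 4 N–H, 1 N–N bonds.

D(N–H) ≈ 396 kJ/mol

Let D be the N–H bond energy.
Σ(broken) = 4×D + 1×169 + 1×515 = 684 + 4D
Σ(formed) = 1×975 + 4×448 = 2767
ΔH = Σ(broken) − Σ(formed) = (684 + 4D) − (2767) = −2083 + 4D
Setting this equal to −499 kJ gives 4D = 1584, so D = 396 kJ/mol.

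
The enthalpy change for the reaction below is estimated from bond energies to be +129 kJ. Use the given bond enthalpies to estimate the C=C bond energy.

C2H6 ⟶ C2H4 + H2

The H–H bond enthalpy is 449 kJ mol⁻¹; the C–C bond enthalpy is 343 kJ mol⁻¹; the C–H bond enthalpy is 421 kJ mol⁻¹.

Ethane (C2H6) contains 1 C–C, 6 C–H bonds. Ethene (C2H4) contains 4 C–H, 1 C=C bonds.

D(C=C) ≈ 607 kJ/mol

Let D be the C=C bond energy.
Σ(broken) = 1×343 + 6×421 = 2869
Σ(formed) = 4×421 + 1×D + 1×449 = 2133 + D
ΔH = Σ(broken) − Σ(formed) = (2869) − (2133 + D) = +736 − D
Setting this equal to +129 kJ gives D = 607 kJ/mol.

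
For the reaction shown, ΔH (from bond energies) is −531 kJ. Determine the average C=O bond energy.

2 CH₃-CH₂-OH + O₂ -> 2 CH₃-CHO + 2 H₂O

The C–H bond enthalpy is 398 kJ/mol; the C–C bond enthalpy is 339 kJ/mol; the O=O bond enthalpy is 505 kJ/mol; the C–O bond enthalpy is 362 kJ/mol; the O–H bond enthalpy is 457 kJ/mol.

Let D be the C=O bond energy.
Σ(broken) = 2×339 + 10×398 + 2×362 + 2×457 + 1×505 = 6801
Σ(formed) = 2×339 + 8×398 + 2×D + 4×457 = 5690 + 2D
ΔH = Σ(broken) − Σ(formed) = (6801) − (5690 + 2D) = +1111 − 2D
Setting this equal to −531 kJ gives 2D = 1642, so D = 821 kJ/mol.

D(C=O) ≈ 821 kJ/mol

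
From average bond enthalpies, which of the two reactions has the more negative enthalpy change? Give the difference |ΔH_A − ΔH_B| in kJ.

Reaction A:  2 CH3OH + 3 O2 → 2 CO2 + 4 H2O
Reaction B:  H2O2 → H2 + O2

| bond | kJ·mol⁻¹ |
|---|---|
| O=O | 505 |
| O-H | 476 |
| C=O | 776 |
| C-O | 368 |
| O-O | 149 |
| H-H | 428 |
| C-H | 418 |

Reaction A:
  Bonds broken (reactants):
    C-H: 6 × 418 = 2508
    C-O: 2 × 368 = 736
    O-H: 2 × 476 = 952
    O=O: 3 × 505 = 1515
    Σ(broken) = 5711 kJ
  Bonds formed (products):
    C=O: 4 × 776 = 3104
    O-H: 8 × 476 = 3808
    Σ(formed) = 6912 kJ
  ΔH_A = 5711 − 6912 = −1201 kJ
Reaction B:
  Bonds broken (reactants):
    O-H: 2 × 476 = 952
    O-O: 1 × 149 = 149
    Σ(broken) = 1101 kJ
  Bonds formed (products):
    H-H: 1 × 428 = 428
    O=O: 1 × 505 = 505
    Σ(formed) = 933 kJ
  ΔH_B = 1101 − 933 = +168 kJ
ΔH_A − ΔH_B = −1369 kJ, so reaction A has the more negative ΔH; |ΔH_A − ΔH_B| = 1369 kJ.

Reaction A, by 1369 kJ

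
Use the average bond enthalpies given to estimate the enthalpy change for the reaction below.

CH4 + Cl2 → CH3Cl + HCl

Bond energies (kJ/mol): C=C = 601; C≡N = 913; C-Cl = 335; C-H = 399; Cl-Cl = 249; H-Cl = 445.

Bonds broken (reactants):
  C-H: 4 × 399 = 1596
  Cl-Cl: 1 × 249 = 249
  Σ(broken) = 1845 kJ
Bonds formed (products):
  C-Cl: 1 × 335 = 335
  C-H: 3 × 399 = 1197
  H-Cl: 1 × 445 = 445
  Σ(formed) = 1977 kJ
ΔH = Σ(broken) − Σ(formed) = 1845 − 1977 = −132 kJ

ΔH ≈ −132 kJ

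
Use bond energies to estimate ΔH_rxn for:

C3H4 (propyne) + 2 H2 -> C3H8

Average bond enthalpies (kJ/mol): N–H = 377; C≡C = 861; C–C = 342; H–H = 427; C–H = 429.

Bonds broken (reactants):
  C≡C: 1 × 861 = 861
  C–C: 1 × 342 = 342
  C–H: 4 × 429 = 1716
  H–H: 2 × 427 = 854
  Σ(broken) = 3773 kJ
Bonds formed (products):
  C–C: 2 × 342 = 684
  C–H: 8 × 429 = 3432
  Σ(formed) = 4116 kJ
ΔH = Σ(broken) − Σ(formed) = 3773 − 4116 = −343 kJ

ΔH ≈ −343 kJ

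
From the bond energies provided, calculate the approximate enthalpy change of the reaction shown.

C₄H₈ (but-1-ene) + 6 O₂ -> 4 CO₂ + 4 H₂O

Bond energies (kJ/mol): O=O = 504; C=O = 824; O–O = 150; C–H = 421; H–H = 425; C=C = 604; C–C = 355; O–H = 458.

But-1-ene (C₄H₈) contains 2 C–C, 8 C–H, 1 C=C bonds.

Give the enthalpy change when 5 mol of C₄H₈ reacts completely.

Bonds broken (reactants):
  C–C: 2 × 355 = 710
  C–H: 8 × 421 = 3368
  C=C: 1 × 604 = 604
  O=O: 6 × 504 = 3024
  Σ(broken) = 7706 kJ
Bonds formed (products):
  C=O: 8 × 824 = 6592
  O–H: 8 × 458 = 3664
  Σ(formed) = 10256 kJ
ΔH = Σ(broken) − Σ(formed) = 7706 − 10256 = −2550 kJ
For 5× the reaction as written: 5 × (−2550) = −12750 kJ

ΔH = −12750 kJ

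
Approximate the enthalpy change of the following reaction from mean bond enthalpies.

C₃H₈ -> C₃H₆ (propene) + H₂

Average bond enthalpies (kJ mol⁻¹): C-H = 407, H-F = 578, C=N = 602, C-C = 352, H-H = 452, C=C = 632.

ΔH ≈ +82 kJ

Bonds broken (reactants):
  C-C: 2 × 352 = 704
  C-H: 8 × 407 = 3256
  Σ(broken) = 3960 kJ
Bonds formed (products):
  C-C: 1 × 352 = 352
  C-H: 6 × 407 = 2442
  C=C: 1 × 632 = 632
  H-H: 1 × 452 = 452
  Σ(formed) = 3878 kJ
ΔH = Σ(broken) − Σ(formed) = 3960 − 3878 = +82 kJ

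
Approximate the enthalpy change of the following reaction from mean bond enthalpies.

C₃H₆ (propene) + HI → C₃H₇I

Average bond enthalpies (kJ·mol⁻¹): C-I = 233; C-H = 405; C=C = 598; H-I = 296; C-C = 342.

Bonds broken (reactants):
  C-C: 1 × 342 = 342
  C-H: 6 × 405 = 2430
  C=C: 1 × 598 = 598
  H-I: 1 × 296 = 296
  Σ(broken) = 3666 kJ
Bonds formed (products):
  C-C: 2 × 342 = 684
  C-H: 7 × 405 = 2835
  C-I: 1 × 233 = 233
  Σ(formed) = 3752 kJ
ΔH = Σ(broken) − Σ(formed) = 3666 − 3752 = −86 kJ

ΔH ≈ −86 kJ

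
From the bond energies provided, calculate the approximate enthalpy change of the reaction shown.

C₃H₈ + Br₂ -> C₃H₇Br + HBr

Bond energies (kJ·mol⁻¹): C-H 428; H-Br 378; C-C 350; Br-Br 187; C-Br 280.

Bonds broken (reactants):
  Br-Br: 1 × 187 = 187
  C-C: 2 × 350 = 700
  C-H: 8 × 428 = 3424
  Σ(broken) = 4311 kJ
Bonds formed (products):
  C-Br: 1 × 280 = 280
  C-C: 2 × 350 = 700
  C-H: 7 × 428 = 2996
  H-Br: 1 × 378 = 378
  Σ(formed) = 4354 kJ
ΔH = Σ(broken) − Σ(formed) = 4311 − 4354 = −43 kJ

ΔH ≈ −43 kJ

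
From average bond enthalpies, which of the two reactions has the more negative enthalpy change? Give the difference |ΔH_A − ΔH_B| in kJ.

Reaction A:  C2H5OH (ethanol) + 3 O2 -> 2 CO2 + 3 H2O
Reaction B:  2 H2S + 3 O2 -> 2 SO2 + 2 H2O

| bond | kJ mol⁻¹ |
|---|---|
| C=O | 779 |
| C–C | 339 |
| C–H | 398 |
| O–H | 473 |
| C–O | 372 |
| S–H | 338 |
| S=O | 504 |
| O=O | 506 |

Reaction A:
  Bonds broken (reactants):
    C–C: 1 × 339 = 339
    C–H: 5 × 398 = 1990
    C–O: 1 × 372 = 372
    O–H: 1 × 473 = 473
    O=O: 3 × 506 = 1518
    Σ(broken) = 4692 kJ
  Bonds formed (products):
    C=O: 4 × 779 = 3116
    O–H: 6 × 473 = 2838
    Σ(formed) = 5954 kJ
  ΔH_A = 4692 − 5954 = −1262 kJ
Reaction B:
  Bonds broken (reactants):
    O=O: 3 × 506 = 1518
    S–H: 4 × 338 = 1352
    Σ(broken) = 2870 kJ
  Bonds formed (products):
    O–H: 4 × 473 = 1892
    S=O: 4 × 504 = 2016
    Σ(formed) = 3908 kJ
  ΔH_B = 2870 − 3908 = −1038 kJ
ΔH_A − ΔH_B = −224 kJ, so reaction A has the more negative ΔH; |ΔH_A − ΔH_B| = 224 kJ.

Reaction A, by 224 kJ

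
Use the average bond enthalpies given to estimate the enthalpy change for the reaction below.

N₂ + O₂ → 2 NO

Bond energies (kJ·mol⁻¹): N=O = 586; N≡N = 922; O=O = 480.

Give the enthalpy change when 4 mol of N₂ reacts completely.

Bonds broken (reactants):
  N≡N: 1 × 922 = 922
  O=O: 1 × 480 = 480
  Σ(broken) = 1402 kJ
Bonds formed (products):
  N=O: 2 × 586 = 1172
  Σ(formed) = 1172 kJ
ΔH = Σ(broken) − Σ(formed) = 1402 − 1172 = +230 kJ
For 4× the reaction as written: 4 × (+230) = +920 kJ

ΔH = +920 kJ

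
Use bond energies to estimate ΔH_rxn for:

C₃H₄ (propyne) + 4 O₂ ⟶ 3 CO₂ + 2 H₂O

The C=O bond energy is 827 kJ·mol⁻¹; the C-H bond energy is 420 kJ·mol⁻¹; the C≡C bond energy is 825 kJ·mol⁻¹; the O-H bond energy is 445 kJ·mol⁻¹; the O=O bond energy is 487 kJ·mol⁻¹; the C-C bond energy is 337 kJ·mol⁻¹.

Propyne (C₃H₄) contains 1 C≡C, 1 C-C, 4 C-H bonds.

ΔH ≈ −1952 kJ

Bonds broken (reactants):
  C≡C: 1 × 825 = 825
  C-C: 1 × 337 = 337
  C-H: 4 × 420 = 1680
  O=O: 4 × 487 = 1948
  Σ(broken) = 4790 kJ
Bonds formed (products):
  C=O: 6 × 827 = 4962
  O-H: 4 × 445 = 1780
  Σ(formed) = 6742 kJ
ΔH = Σ(broken) − Σ(formed) = 4790 − 6742 = −1952 kJ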